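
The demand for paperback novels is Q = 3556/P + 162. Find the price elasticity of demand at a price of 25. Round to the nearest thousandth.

-0.468

At P = 25, Q = 304.24.
dQ/dP = −3556/P² = −5.6896.
Point elasticity E = (dQ/dP)·(P/Q) = -5.6896 × 25/304.24 ≈ -0.468.
|E| < 1, so demand is inelastic at this price.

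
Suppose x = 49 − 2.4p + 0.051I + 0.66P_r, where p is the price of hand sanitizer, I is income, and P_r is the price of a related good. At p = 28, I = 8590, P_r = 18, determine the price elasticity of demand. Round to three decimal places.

-0.156

x = 49 − 2.4(28) + 0.051(8590) + 0.66(18) = 49 − 67.2 + 438.09 + 11.88 = 431.77.
∂x/∂p = −2.4, so E_p = (−2.4)·(28/431.77) ≈ -0.156.
|E_p| < 1: demand is inelastic.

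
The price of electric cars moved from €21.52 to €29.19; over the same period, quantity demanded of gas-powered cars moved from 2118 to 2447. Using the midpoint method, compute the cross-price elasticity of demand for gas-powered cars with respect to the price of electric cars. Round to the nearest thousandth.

0.476

%ΔQ_x = (2447 − 2118)/[(2118+2447)/2] = 329/2282.5 ≈ 0.1441.
%ΔP_y = (29.19 − 21.52)/[(21.52+29.19)/2] ≈ 0.3025.
E_xy = 0.1441/0.3025 ≈ 0.476.
E_xy > 0, so gas-powered cars and electric cars are substitutes.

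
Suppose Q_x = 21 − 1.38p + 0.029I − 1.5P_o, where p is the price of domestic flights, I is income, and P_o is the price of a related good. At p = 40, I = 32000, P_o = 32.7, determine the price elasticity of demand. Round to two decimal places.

-0.07

Substituting, Q_x = 21 − 1.38(40) + 0.029(32000) − 1.5(32.7) = 21 − 55.2 + 928 − 49.05 = 844.75.
∂Q_x/∂p = −1.38, so E_p = (−1.38)·(40/844.75) ≈ -0.07.
|E_p| < 1: demand is inelastic.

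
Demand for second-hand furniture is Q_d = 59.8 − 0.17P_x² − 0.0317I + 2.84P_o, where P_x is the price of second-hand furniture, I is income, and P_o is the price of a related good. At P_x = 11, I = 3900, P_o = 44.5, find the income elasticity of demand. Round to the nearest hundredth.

-2.94

Evaluating quantity at (P_x, I, P_o) gives Q_d = 59.8 − 0.17(11)² − 0.0317(3900) + 2.84(44.5) = 59.8 − 20.57 − 123.63 + 126.38 = 41.98.
∂Q_d/∂I = −0.0317, so E_I = -0.0317·(3900/41.98) ≈ -2.94.
E_I < 0: inferior good.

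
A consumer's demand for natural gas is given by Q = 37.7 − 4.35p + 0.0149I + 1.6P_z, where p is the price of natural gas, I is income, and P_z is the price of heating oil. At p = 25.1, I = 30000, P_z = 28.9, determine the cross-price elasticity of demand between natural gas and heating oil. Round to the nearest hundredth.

First evaluate Q: 37.7 − 4.35(25.1) + 0.0149(30000) + 1.6(28.9) = 37.7 − 109.185 + 447 + 46.24 = 421.755.
∂Q/∂P_z = +1.6, so E_xy = 1.6·(28.9/421.755) ≈ 0.11.
E_xy > 0: the goods are substitutes.

0.11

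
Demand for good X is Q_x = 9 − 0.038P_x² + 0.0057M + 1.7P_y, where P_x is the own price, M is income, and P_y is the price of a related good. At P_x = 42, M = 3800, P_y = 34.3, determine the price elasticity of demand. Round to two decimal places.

-6.11

Evaluating quantity at (P_x, M, P_y) gives Q_x = 9 − 0.038(42)² + 0.0057(3800) + 1.7(34.3) = 9 − 67.032 + 21.66 + 58.31 = 21.938.
∂Q_x/∂P_x = −2·0.038·P_x = -3.192, so E_p = -3.192·(42/21.938) ≈ -6.11.
|E_p| > 1: demand is elastic.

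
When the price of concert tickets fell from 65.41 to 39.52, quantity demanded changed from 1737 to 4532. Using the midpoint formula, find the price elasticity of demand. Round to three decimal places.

%ΔQ = (4532 − 1737)/[(1737 + 4532)/2] = 2795/3134.5 ≈ 0.8917.
%ΔP = (39.52 − 65.41)/[(65.41 + 39.52)/2] = -25.89/52.465 ≈ -0.4935.
Arc elasticity E = %ΔQ/%ΔP ≈ 0.8917/-0.4935 ≈ -1.807.
|E| > 1: demand is elastic over this range.

-1.807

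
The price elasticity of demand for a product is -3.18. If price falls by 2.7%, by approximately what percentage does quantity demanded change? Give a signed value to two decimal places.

%ΔQ ≈ E × %ΔP = (-3.18) × (-2.7%) ≈ 8.59%.

8.59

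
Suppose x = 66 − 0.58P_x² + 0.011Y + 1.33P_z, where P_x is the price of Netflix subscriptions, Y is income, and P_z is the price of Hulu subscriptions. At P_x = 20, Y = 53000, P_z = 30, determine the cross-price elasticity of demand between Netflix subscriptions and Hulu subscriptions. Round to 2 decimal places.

First evaluate x: 66 − 0.58(20)² + 0.011(53000) + 1.33(30) = 66 − 232 + 583 + 39.9 = 456.9.
∂x/∂P_z = +1.33, so E_xy = 1.33·(30/456.9) ≈ 0.09.
E_xy > 0: the goods are substitutes.

0.09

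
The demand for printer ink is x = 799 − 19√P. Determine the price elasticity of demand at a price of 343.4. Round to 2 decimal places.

At P = 343.4, x = 446.91.
dx/dP = −19/(2√P) = −19/(2·18.5311).
Point elasticity E = (dx/dP)·(P/x) = -0.5127 × 343.4/446.91 ≈ -0.39.
|E| < 1, so demand is inelastic at this price.

-0.39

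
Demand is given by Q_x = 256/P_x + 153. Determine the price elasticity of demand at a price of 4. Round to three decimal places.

-0.295

At P_x = 4, Q_x = 217.
dQ_x/dP_x = −256/P_x² = −16.
Point elasticity E = (dQ_x/dP_x)·(P_x/Q_x) = -16 × 4/217 ≈ -0.295.
|E| < 1, so demand is inelastic at this price.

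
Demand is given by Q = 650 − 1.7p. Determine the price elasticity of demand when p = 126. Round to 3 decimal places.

At p = 126, Q = 435.8.
dQ/dp = −1.7.
Point elasticity E = (dQ/dp)·(p/Q) = -1.7 × 126/435.8 ≈ -0.492.
|E| < 1, so demand is inelastic at this price.

-0.492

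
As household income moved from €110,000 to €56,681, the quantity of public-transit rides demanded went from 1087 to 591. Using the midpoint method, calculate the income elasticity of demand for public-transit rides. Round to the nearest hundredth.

%ΔQ = (591 − 1087)/[(1087+591)/2] = -496/839 ≈ -0.5912.
%ΔI = (56,681 − 110,000)/[(110,000+56,681)/2] = -53319/83340.5 ≈ -0.6398.
E_I = %ΔQ/%ΔI ≈ 0.92.
E_I ∈ (0,1): normal good (necessity).

0.92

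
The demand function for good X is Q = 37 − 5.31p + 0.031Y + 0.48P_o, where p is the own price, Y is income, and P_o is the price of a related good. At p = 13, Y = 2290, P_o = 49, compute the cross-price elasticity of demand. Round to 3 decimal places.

Evaluating quantity at (p, Y, P_o) gives Q = 37 − 5.31(13) + 0.031(2290) + 0.48(49) = 37 − 69.03 + 70.99 + 23.52 = 62.48.
∂Q/∂P_o = +0.48, so E_xy = 0.48·(49/62.48) ≈ 0.376.
E_xy > 0: the goods are substitutes.

0.376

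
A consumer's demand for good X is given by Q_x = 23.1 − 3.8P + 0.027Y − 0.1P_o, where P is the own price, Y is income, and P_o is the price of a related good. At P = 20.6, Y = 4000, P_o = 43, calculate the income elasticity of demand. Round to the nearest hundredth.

First evaluate Q_x: 23.1 − 3.8(20.6) + 0.027(4000) − 0.1(43) = 23.1 − 78.28 + 108 − 4.3 = 48.52.
∂Q_x/∂Y = +0.027, so E_I = 0.027·(4000/48.52) ≈ 2.23.
E_I > 1: normal good (luxury).

2.23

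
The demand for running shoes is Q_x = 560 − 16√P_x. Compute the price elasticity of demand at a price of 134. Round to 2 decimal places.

-0.25

At P_x = 134, Q_x = 374.7866.
dQ_x/dP_x = −16/(2√P_x) = −16/(2·11.5758).
Point elasticity E = (dQ_x/dP_x)·(P_x/Q_x) = -0.6911 × 134/374.7866 ≈ -0.25.
|E| < 1, so demand is inelastic at this price.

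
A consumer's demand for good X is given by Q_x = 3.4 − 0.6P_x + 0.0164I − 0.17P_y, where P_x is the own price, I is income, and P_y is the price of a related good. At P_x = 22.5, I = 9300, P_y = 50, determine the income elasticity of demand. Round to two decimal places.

At the given point, Q_x = 3.4 − 0.6(22.5) + 0.0164(9300) − 0.17(50) = 3.4 − 13.5 + 152.52 − 8.5 = 133.92.
∂Q_x/∂I = +0.0164, so E_I = 0.0164·(9300/133.92) ≈ 1.14.
E_I > 1: normal good (luxury).

1.14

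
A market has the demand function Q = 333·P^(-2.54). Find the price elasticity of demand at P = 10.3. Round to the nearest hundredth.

For a Cobb–Douglas (constant-elasticity) form Q = A·P^α·…, the elasticity with respect to P equals the exponent α at every point.
Here the exponent on P is -2.54, so the price elasticity of demand is -2.54.

-2.54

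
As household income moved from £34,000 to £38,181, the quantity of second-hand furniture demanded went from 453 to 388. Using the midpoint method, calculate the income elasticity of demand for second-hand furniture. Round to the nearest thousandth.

-1.334

%ΔQ = (388 − 453)/[(453+388)/2] = -65/420.5 ≈ -0.1546.
%ΔI = (38,181 − 34,000)/[(34,000+38,181)/2] = 4181/36090.5 ≈ 0.1158.
E_I = %ΔQ/%ΔI ≈ -1.334.
E_I < 0: inferior good.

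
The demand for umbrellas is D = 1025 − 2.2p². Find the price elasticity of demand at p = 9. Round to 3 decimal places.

-0.421

At p = 9, D = 846.8.
dD/dp = −2·2.2·p = −39.6.
Point elasticity E = (dD/dp)·(p/D) = -39.6 × 9/846.8 ≈ -0.421.
|E| < 1, so demand is inelastic at this price.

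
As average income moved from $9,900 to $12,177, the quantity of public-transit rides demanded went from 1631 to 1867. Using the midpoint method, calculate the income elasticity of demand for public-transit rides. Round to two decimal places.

0.65

%ΔQ = (1867 − 1631)/[(1631+1867)/2] = 236/1749 ≈ 0.1349.
%ΔI = (12,177 − 9,900)/[(9,900+12,177)/2] = 2277/11038.5 ≈ 0.2063.
E_I = %ΔQ/%ΔI ≈ 0.65.
E_I ∈ (0,1): normal good (necessity).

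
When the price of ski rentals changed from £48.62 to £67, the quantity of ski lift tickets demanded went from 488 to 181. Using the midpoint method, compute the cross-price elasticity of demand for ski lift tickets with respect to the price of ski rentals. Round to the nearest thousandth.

-2.887

%ΔQ_x = (181 − 488)/[(488+181)/2] = -307/334.5 ≈ -0.9178.
%ΔP_y = (67 − 48.62)/[(48.62+67)/2] ≈ 0.3179.
E_xy = -0.9178/0.3179 ≈ -2.887.
E_xy < 0, so ski lift tickets and ski rentals are complements.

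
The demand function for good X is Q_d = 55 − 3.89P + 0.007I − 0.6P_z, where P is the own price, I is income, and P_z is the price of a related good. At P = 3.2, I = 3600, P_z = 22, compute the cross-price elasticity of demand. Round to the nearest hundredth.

At the given point, Q_d = 55 − 3.89(3.2) + 0.007(3600) − 0.6(22) = 55 − 12.448 + 25.2 − 13.2 = 54.552.
∂Q_d/∂P_z = −0.6, so E_xy = -0.6·(22/54.552) ≈ -0.24.
E_xy < 0: the goods are complements.

-0.24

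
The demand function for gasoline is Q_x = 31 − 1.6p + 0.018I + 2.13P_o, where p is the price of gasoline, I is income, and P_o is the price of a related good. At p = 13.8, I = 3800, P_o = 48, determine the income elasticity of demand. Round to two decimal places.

Substituting, Q_x = 31 − 1.6(13.8) + 0.018(3800) + 2.13(48) = 31 − 22.08 + 68.4 + 102.24 = 179.56.
∂Q_x/∂I = +0.018, so E_I = 0.018·(3800/179.56) ≈ 0.38.
E_I ∈ (0,1): normal good (necessity).

0.38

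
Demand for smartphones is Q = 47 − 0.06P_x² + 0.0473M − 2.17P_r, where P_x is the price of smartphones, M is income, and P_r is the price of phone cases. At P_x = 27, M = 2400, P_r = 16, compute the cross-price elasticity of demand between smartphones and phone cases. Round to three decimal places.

-0.423

First evaluate Q: 47 − 0.06(27)² + 0.0473(2400) − 2.17(16) = 47 − 43.74 + 113.52 − 34.72 = 82.06.
∂Q/∂P_r = −2.17, so E_xy = -2.17·(16/82.06) ≈ -0.423.
E_xy < 0: the goods are complements.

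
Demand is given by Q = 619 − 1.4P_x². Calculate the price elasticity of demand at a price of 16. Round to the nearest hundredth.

-2.75

At P_x = 16, Q = 260.6.
dQ/dP_x = −2·1.4·P_x = −44.8.
Point elasticity E = (dQ/dP_x)·(P_x/Q) = -44.8 × 16/260.6 ≈ -2.75.
|E| > 1, so demand is elastic at this price.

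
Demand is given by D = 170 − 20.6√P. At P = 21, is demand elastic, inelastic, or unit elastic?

At P = 21, D = 75.5989.
dD/dP = −20.6/(2√P) = −20.6/(2·4.5826).
Point elasticity E = (dD/dP)·(P/D) = -2.2476 × 21/75.5989 ≈ -0.624.
|E| ≈ 0.624 < 1, so demand is inelastic.

inelastic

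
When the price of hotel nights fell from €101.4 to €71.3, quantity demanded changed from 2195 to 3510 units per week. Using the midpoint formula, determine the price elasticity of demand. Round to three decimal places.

-1.323

%ΔQ = (3510 − 2195)/[(2195 + 3510)/2] = 1315/2852.5 ≈ 0.4610.
%ΔP = (71.3 − 101.4)/[(101.4 + 71.3)/2] = -30.1/86.35 ≈ -0.3486.
Arc elasticity E = %ΔQ/%ΔP ≈ 0.4610/-0.3486 ≈ -1.323.
|E| > 1: demand is elastic over this range.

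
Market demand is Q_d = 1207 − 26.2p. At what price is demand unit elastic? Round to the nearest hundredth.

For linear demand Q_d = a − bp, E = −bp/(a − bp). |E| = 1 ⇒ bp = a − bp ⇒ p = a/(2b).
p = 1207/(2·26.2) ≈ 23.03.

23.03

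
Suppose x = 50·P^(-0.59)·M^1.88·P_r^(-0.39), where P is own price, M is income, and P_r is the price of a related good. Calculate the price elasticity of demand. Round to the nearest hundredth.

For a Cobb–Douglas (constant-elasticity) form x = A·P^α·…, the elasticity with respect to P equals the exponent α at every point.
Here the exponent on P is -0.59, so the price elasticity of demand is -0.59.

-0.59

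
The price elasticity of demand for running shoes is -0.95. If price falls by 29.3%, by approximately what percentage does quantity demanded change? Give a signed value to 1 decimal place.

%ΔQ ≈ E × %ΔP = (-0.95) × (-29.3%) ≈ 27.8%.

27.8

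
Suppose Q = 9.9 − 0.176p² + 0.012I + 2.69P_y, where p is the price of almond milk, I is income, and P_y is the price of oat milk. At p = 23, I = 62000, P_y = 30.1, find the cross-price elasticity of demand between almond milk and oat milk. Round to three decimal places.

Evaluating quantity at (p, I, P_y) gives Q = 9.9 − 0.176(23)² + 0.012(62000) + 2.69(30.1) = 9.9 − 93.104 + 744 + 80.969 = 741.765.
∂Q/∂P_y = +2.69, so E_xy = 2.69·(30.1/741.765) ≈ 0.109.
E_xy > 0: the goods are substitutes.

0.109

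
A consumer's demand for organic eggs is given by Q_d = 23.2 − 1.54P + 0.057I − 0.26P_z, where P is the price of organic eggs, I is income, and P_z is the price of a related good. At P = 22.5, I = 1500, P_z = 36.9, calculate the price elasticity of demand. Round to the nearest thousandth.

Q_d = 23.2 − 1.54(22.5) + 0.057(1500) − 0.26(36.9) = 23.2 − 34.65 + 85.5 − 9.594 = 64.456.
∂Q_d/∂P = −1.54, so E_p = (−1.54)·(22.5/64.456) ≈ -0.538.
|E_p| < 1: demand is inelastic.

-0.538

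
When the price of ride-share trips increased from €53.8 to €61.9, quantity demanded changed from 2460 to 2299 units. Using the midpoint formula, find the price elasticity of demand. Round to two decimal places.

-0.48

%Δq = (2299 − 2460)/[(2460 + 2299)/2] = -161/2379.5 ≈ -0.0677.
%ΔP = (61.9 − 53.8)/[(53.8 + 61.9)/2] = 8.1/57.85 ≈ 0.1400.
Arc elasticity E = %Δq/%ΔP ≈ -0.0677/0.1400 ≈ -0.48.
|E| < 1: demand is inelastic over this range.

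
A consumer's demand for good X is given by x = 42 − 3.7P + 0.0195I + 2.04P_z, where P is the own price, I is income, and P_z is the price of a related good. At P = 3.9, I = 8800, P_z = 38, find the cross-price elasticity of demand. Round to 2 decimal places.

x = 42 − 3.7(3.9) + 0.0195(8800) + 2.04(38) = 42 − 14.43 + 171.6 + 77.52 = 276.69.
∂x/∂P_z = +2.04, so E_xy = 2.04·(38/276.69) ≈ 0.28.
E_xy > 0: the goods are substitutes.

0.28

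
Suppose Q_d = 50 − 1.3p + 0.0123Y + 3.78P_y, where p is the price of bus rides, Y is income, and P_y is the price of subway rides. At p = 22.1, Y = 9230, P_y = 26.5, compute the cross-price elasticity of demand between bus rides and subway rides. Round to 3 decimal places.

First evaluate Q_d: 50 − 1.3(22.1) + 0.0123(9230) + 3.78(26.5) = 50 − 28.73 + 113.529 + 100.17 = 234.969.
∂Q_d/∂P_y = +3.78, so E_xy = 3.78·(26.5/234.969) ≈ 0.426.
E_xy > 0: the goods are substitutes.

0.426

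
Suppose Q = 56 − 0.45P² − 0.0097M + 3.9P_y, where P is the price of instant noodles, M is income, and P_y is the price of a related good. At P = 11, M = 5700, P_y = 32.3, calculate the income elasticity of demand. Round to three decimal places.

Evaluating quantity at (P, M, P_y) gives Q = 56 − 0.45(11)² − 0.0097(5700) + 3.9(32.3) = 56 − 54.45 − 55.29 + 125.97 = 72.23.
∂Q/∂M = −0.0097, so E_I = -0.0097·(5700/72.23) ≈ -0.765.
E_I < 0: inferior good.

-0.765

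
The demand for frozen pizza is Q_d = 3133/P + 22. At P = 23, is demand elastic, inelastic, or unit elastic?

At P = 23, Q_d = 158.2174.
dQ_d/dP = −3133/P² = −5.9225.
Point elasticity E = (dQ_d/dP)·(P/Q_d) = -5.9225 × 23/158.2174 ≈ -0.861.
|E| ≈ 0.861 < 1, so demand is inelastic.

inelastic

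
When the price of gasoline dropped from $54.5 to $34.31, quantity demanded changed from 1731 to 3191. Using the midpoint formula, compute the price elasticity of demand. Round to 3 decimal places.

%Δq = (3191 − 1731)/[(1731 + 3191)/2] = 1460/2461 ≈ 0.5933.
%Δp = (34.31 − 54.5)/[(54.5 + 34.31)/2] = -20.19/44.405 ≈ -0.4547.
Arc elasticity E = %Δq/%Δp ≈ 0.5933/-0.4547 ≈ -1.305.
|E| > 1: demand is elastic over this range.

-1.305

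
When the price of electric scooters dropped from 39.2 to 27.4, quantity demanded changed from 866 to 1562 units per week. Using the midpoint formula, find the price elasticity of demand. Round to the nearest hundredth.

-1.62

%ΔQ = (1562 − 866)/[(866 + 1562)/2] = 696/1214 ≈ 0.5733.
%ΔP = (27.4 − 39.2)/[(39.2 + 27.4)/2] = -11.8/33.3 ≈ -0.3544.
Arc elasticity E = %ΔQ/%ΔP ≈ 0.5733/-0.3544 ≈ -1.62.
|E| > 1: demand is elastic over this range.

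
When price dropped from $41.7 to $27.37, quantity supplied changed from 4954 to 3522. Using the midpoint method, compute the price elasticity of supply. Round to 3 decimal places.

0.814

%ΔQ = (3522 − 4954)/[(4954 + 3522)/2] = -1432/4238 ≈ -0.3379.
%Δp = (27.37 − 41.7)/[(41.7 + 27.37)/2] = -14.33/34.535 ≈ -0.4149.
Arc elasticity E = %ΔQ/%Δp ≈ -0.3379/-0.4149 ≈ 0.814.
|E| < 1: supply is inelastic over this range.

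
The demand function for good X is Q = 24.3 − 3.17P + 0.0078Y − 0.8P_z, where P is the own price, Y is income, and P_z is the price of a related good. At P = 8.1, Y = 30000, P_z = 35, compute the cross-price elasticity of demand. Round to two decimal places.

-0.14

Substituting, Q = 24.3 − 3.17(8.1) + 0.0078(30000) − 0.8(35) = 24.3 − 25.677 + 234 − 28 = 204.623.
∂Q/∂P_z = −0.8, so E_xy = -0.8·(35/204.623) ≈ -0.14.
E_xy < 0: the goods are complements.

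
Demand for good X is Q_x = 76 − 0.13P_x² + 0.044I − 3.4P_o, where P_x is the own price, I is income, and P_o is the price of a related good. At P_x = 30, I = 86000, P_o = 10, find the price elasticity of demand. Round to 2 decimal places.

-0.06

First evaluate Q_x: 76 − 0.13(30)² + 0.044(86000) − 3.4(10) = 76 − 117 + 3784 − 34 = 3709.
∂Q_x/∂P_x = −2·0.13·P_x = -7.8, so E_p = -7.8·(30/3709) ≈ -0.06.
|E_p| < 1: demand is inelastic.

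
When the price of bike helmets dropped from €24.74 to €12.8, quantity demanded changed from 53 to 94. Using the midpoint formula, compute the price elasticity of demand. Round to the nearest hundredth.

%Δq = (94 − 53)/[(53 + 94)/2] = 41/73.5 ≈ 0.5578.
%ΔP = (12.8 − 24.74)/[(24.74 + 12.8)/2] = -11.94/18.77 ≈ -0.6361.
Arc elasticity E = %Δq/%ΔP ≈ 0.5578/-0.6361 ≈ -0.88.
|E| < 1: demand is inelastic over this range.

-0.88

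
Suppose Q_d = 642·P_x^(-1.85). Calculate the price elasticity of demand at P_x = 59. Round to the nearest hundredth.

-1.85

For a Cobb–Douglas (constant-elasticity) form Q_d = A·P_x^α·…, the elasticity with respect to P_x equals the exponent α at every point.
Here the exponent on P_x is -1.85, so the price elasticity of demand is -1.85.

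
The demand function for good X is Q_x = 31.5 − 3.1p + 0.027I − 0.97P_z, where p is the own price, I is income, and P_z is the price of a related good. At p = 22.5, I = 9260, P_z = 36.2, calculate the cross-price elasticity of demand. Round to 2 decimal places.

-0.20

First evaluate Q_x: 31.5 − 3.1(22.5) + 0.027(9260) − 0.97(36.2) = 31.5 − 69.75 + 250.02 − 35.114 = 176.656.
∂Q_x/∂P_z = −0.97, so E_xy = -0.97·(36.2/176.656) ≈ -0.20.
E_xy < 0: the goods are complements.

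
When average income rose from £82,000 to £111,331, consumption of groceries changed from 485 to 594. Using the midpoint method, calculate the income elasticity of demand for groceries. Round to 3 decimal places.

0.666

%ΔQ = (594 − 485)/[(485+594)/2] = 109/539.5 ≈ 0.2020.
%ΔI = (111,331 − 82,000)/[(82,000+111,331)/2] = 29331/96665.5 ≈ 0.3034.
E_I = %ΔQ/%ΔI ≈ 0.666.
E_I ∈ (0,1): normal good (necessity).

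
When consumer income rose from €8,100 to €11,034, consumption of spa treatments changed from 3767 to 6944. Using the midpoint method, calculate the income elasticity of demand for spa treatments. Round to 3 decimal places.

1.934

%ΔQ = (6944 − 3767)/[(3767+6944)/2] = 3177/5355.5 ≈ 0.5932.
%ΔI = (11,034 − 8,100)/[(8,100+11,034)/2] = 2934/9567 ≈ 0.3067.
E_I = %ΔQ/%ΔI ≈ 1.934.
E_I > 1: normal good (luxury).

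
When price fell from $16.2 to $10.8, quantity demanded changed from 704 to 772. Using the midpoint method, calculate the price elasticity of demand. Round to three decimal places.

-0.230

%ΔQ = (772 − 704)/[(704 + 772)/2] = 68/738 ≈ 0.0921.
%Δp = (10.8 − 16.2)/[(16.2 + 10.8)/2] = -5.4/13.5 ≈ -0.4000.
Arc elasticity E = %ΔQ/%Δp ≈ 0.0921/-0.4000 ≈ -0.230.
|E| < 1: demand is inelastic over this range.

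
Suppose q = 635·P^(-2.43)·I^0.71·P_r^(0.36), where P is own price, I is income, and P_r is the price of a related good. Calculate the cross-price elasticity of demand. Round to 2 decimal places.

0.36

For a Cobb–Douglas (constant-elasticity) form q = A·P_r^α·…, the elasticity with respect to P_r equals the exponent α at every point.
Here the exponent on P_r is 0.36, so the cross-price elasticity of demand is 0.36.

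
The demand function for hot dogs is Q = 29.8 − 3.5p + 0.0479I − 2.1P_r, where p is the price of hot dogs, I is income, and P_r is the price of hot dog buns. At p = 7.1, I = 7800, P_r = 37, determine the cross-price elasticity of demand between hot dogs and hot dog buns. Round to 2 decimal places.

-0.26

At the given point, Q = 29.8 − 3.5(7.1) + 0.0479(7800) − 2.1(37) = 29.8 − 24.85 + 373.62 − 77.7 = 300.87.
∂Q/∂P_r = −2.1, so E_xy = -2.1·(37/300.87) ≈ -0.26.
E_xy < 0: the goods are complements.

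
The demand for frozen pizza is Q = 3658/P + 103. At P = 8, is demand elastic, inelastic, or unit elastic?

inelastic

At P = 8, Q = 560.25.
dQ/dP = −3658/P² = −57.1562.
Point elasticity E = (dQ/dP)·(P/Q) = -57.1563 × 8/560.25 ≈ -0.816.
|E| ≈ 0.816 < 1, so demand is inelastic.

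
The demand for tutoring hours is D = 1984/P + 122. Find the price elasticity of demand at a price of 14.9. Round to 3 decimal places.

At P = 14.9, D = 255.1544.
dD/dP = −1984/P² = −8.9365.
Point elasticity E = (dD/dP)·(P/D) = -8.9365 × 14.9/255.1544 ≈ -0.522.
|E| < 1, so demand is inelastic at this price.

-0.522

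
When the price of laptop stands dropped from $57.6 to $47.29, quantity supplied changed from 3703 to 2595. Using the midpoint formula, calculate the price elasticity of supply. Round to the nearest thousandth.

1.790

%Δq = (2595 − 3703)/[(3703 + 2595)/2] = -1108/3149 ≈ -0.3519.
%ΔP = (47.29 − 57.6)/[(57.6 + 47.29)/2] = -10.31/52.445 ≈ -0.1966.
Arc elasticity E = %Δq/%ΔP ≈ -0.3519/-0.1966 ≈ 1.790.
|E| > 1: supply is elastic over this range.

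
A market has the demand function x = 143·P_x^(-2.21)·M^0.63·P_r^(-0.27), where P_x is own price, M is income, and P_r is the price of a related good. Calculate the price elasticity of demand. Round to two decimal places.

-2.21

For a Cobb–Douglas (constant-elasticity) form x = A·P_x^α·…, the elasticity with respect to P_x equals the exponent α at every point.
Here the exponent on P_x is -2.21, so the price elasticity of demand is -2.21.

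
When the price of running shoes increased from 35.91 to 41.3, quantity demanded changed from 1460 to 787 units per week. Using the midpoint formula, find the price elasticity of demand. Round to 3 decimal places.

%Δq = (787 − 1460)/[(1460 + 787)/2] = -673/1123.5 ≈ -0.5990.
%Δp = (41.3 − 35.91)/[(35.91 + 41.3)/2] = 5.39/38.605 ≈ 0.1396.
Arc elasticity E = %Δq/%Δp ≈ -0.5990/0.1396 ≈ -4.290.
|E| > 1: demand is elastic over this range.

-4.290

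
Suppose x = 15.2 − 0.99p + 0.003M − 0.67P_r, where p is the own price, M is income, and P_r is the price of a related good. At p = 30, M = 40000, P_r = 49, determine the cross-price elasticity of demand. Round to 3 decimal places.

-0.452

Substituting, x = 15.2 − 0.99(30) + 0.003(40000) − 0.67(49) = 15.2 − 29.7 + 120 − 32.83 = 72.67.
∂x/∂P_r = −0.67, so E_xy = -0.67·(49/72.67) ≈ -0.452.
E_xy < 0: the goods are complements.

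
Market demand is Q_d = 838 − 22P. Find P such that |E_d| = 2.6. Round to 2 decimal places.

Set −bP/(a − bP) = −2.6 ⇒ bP = 2.6(a − bP) ⇒ bP(1+2.6) = 2.6·a.
P = 2.6·838/(22·3.6) ≈ 27.51.

27.51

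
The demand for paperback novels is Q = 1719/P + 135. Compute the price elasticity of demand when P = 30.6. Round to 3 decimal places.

-0.294

At P = 30.6, Q = 191.1765.
dQ/dP = −1719/P² = −1.8358.
Point elasticity E = (dQ/dP)·(P/Q) = -1.8358 × 30.6/191.1765 ≈ -0.294.
|E| < 1, so demand is inelastic at this price.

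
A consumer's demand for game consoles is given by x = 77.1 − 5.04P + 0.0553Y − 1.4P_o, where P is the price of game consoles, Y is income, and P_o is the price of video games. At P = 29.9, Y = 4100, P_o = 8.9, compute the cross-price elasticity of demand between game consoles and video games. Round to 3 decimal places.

-0.089

Substituting, x = 77.1 − 5.04(29.9) + 0.0553(4100) − 1.4(8.9) = 77.1 − 150.696 + 226.73 − 12.46 = 140.674.
∂x/∂P_o = −1.4, so E_xy = -1.4·(8.9/140.674) ≈ -0.089.
E_xy < 0: the goods are complements.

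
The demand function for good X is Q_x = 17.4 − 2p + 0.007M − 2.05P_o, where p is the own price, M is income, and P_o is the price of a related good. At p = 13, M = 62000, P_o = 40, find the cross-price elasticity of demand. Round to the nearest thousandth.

First evaluate Q_x: 17.4 − 2(13) + 0.007(62000) − 2.05(40) = 17.4 − 26 + 434 − 82 = 343.4.
∂Q_x/∂P_o = −2.05, so E_xy = -2.05·(40/343.4) ≈ -0.239.
E_xy < 0: the goods are complements.

-0.239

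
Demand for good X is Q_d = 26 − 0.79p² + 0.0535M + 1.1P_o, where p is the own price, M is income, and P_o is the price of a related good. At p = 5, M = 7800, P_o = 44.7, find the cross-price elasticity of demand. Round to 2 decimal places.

0.10

First evaluate Q_d: 26 − 0.79(5)² + 0.0535(7800) + 1.1(44.7) = 26 − 19.75 + 417.3 + 49.17 = 472.72.
∂Q_d/∂P_o = +1.1, so E_xy = 1.1·(44.7/472.72) ≈ 0.10.
E_xy > 0: the goods are substitutes.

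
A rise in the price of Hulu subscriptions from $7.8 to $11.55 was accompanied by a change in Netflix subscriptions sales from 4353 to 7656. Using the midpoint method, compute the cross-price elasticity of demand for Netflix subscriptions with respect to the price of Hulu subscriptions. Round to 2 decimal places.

1.42

%ΔQ_x = (7656 − 4353)/[(4353+7656)/2] = 3303/6004.5 ≈ 0.5501.
%ΔP_y = (11.55 − 7.8)/[(7.8+11.55)/2] ≈ 0.3876.
E_xy = 0.5501/0.3876 ≈ 1.42.
E_xy > 0, so Netflix subscriptions and Hulu subscriptions are substitutes.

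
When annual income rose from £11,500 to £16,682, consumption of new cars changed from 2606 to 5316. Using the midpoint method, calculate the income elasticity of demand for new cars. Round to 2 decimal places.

%ΔQ = (5316 − 2606)/[(2606+5316)/2] = 2710/3961 ≈ 0.6842.
%ΔI = (16,682 − 11,500)/[(11,500+16,682)/2] = 5182/14091 ≈ 0.3678.
E_I = %ΔQ/%ΔI ≈ 1.86.
E_I > 1: normal good (luxury).

1.86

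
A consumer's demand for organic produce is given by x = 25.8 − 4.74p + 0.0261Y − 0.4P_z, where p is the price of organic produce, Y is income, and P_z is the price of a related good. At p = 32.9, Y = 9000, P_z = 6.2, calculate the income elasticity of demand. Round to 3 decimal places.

2.297

x = 25.8 − 4.74(32.9) + 0.0261(9000) − 0.4(6.2) = 25.8 − 155.946 + 234.9 − 2.48 = 102.274.
∂x/∂Y = +0.0261, so E_I = 0.0261·(9000/102.274) ≈ 2.297.
E_I > 1: normal good (luxury).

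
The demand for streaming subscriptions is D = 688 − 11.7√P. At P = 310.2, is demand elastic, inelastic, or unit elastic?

inelastic

At P = 310.2, D = 481.9338.
dD/dP = −11.7/(2√P) = −11.7/(2·17.6125).
Point elasticity E = (dD/dP)·(P/D) = -0.3322 × 310.2/481.9338 ≈ -0.214.
|E| ≈ 0.214 < 1, so demand is inelastic.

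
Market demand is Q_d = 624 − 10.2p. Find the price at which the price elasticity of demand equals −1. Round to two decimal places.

30.59

For linear demand Q_d = a − bp, E = −bp/(a − bp). |E| = 1 ⇒ bp = a − bp ⇒ p = a/(2b).
p = 624/(2·10.2) ≈ 30.59.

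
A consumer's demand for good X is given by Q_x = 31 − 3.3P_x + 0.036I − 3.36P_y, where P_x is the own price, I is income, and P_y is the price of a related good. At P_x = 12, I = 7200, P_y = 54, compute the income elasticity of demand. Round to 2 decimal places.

At the given point, Q_x = 31 − 3.3(12) + 0.036(7200) − 3.36(54) = 31 − 39.6 + 259.2 − 181.44 = 69.16.
∂Q_x/∂I = +0.036, so E_I = 0.036·(7200/69.16) ≈ 3.75.
E_I > 1: normal good (luxury).

3.75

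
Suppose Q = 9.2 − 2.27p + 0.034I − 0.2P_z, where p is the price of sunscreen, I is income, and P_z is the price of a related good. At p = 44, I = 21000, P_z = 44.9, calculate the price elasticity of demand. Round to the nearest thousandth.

-0.163

Evaluating quantity at (p, I, P_z) gives Q = 9.2 − 2.27(44) + 0.034(21000) − 0.2(44.9) = 9.2 − 99.88 + 714 − 8.98 = 614.34.
∂Q/∂p = −2.27, so E_p = (−2.27)·(44/614.34) ≈ -0.163.
|E_p| < 1: demand is inelastic.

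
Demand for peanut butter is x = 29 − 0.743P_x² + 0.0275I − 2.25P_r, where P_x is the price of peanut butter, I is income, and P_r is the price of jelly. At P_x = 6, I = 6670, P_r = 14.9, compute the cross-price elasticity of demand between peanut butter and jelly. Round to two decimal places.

Substituting, x = 29 − 0.743(6)² + 0.0275(6670) − 2.25(14.9) = 29 − 26.748 + 183.425 − 33.525 = 152.152.
∂x/∂P_r = −2.25, so E_xy = -2.25·(14.9/152.152) ≈ -0.22.
E_xy < 0: the goods are complements.

-0.22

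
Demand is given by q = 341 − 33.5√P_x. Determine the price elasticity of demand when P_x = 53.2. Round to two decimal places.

At P_x = 53.2, q = 96.6566.
dq/dP_x = −33.5/(2√P_x) = −33.5/(2·7.2938).
Point elasticity E = (dq/dP_x)·(P_x/q) = -2.2965 × 53.2/96.6566 ≈ -1.26.
|E| > 1, so demand is elastic at this price.

-1.26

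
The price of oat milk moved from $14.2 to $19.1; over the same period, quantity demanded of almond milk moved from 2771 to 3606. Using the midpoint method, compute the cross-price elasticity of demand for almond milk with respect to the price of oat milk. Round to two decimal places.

0.89

%ΔQ_x = (3606 − 2771)/[(2771+3606)/2] = 835/3188.5 ≈ 0.2619.
%ΔP_y = (19.1 − 14.2)/[(14.2+19.1)/2] ≈ 0.2943.
E_xy = 0.2619/0.2943 ≈ 0.89.
E_xy > 0, so almond milk and oat milk are substitutes.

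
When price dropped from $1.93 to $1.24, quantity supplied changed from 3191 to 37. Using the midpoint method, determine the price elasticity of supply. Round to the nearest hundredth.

%Δq = (37 − 3191)/[(3191 + 37)/2] = -3154/1614 ≈ -1.9542.
%Δp = (1.24 − 1.93)/[(1.93 + 1.24)/2] = -0.69/1.585 ≈ -0.4353.
Arc elasticity E = %Δq/%Δp ≈ -1.9542/-0.4353 ≈ 4.49.
|E| > 1: supply is elastic over this range.

4.49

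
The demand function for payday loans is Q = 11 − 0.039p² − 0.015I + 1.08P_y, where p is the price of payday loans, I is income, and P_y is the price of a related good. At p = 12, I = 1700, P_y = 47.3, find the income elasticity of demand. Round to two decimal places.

-0.82

Q = 11 − 0.039(12)² − 0.015(1700) + 1.08(47.3) = 11 − 5.616 − 25.5 + 51.084 = 30.968.
∂Q/∂I = −0.015, so E_I = -0.015·(1700/30.968) ≈ -0.82.
E_I < 0: inferior good.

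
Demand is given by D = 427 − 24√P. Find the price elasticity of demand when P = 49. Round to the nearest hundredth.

At P = 49, D = 259.
dD/dP = −24/(2√P) = −24/(2·7).
Point elasticity E = (dD/dP)·(P/D) = -1.7143 × 49/259 ≈ -0.32.
|E| < 1, so demand is inelastic at this price.

-0.32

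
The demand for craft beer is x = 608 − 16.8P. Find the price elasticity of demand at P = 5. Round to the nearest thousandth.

-0.160

At P = 5, x = 524.
dx/dP = −16.8.
Point elasticity E = (dx/dP)·(P/x) = -16.8 × 5/524 ≈ -0.160.
|E| < 1, so demand is inelastic at this price.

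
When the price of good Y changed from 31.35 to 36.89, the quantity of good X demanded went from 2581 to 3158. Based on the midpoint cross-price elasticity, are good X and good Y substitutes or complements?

substitutes

%ΔQ_x = (3158 − 2581)/[(2581+3158)/2] = 577/2869.5 ≈ 0.2011.
%ΔP_y = (36.89 − 31.35)/[(31.35+36.89)/2] ≈ 0.1624.
E_xy = 0.2011/0.1624 ≈ 1.238.
E_xy > 0, so the goods are substitutes.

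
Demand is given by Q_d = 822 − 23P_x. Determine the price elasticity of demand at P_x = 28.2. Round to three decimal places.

At P_x = 28.2, Q_d = 173.4.
dQ_d/dP_x = −23.
Point elasticity E = (dQ_d/dP_x)·(P_x/Q_d) = -23 × 28.2/173.4 ≈ -3.740.
|E| > 1, so demand is elastic at this price.

-3.740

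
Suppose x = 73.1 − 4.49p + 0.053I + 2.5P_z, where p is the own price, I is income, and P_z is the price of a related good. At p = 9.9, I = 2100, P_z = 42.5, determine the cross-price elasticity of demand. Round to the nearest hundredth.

Evaluating quantity at (p, I, P_z) gives x = 73.1 − 4.49(9.9) + 0.053(2100) + 2.5(42.5) = 73.1 − 44.451 + 111.3 + 106.25 = 246.199.
∂x/∂P_z = +2.5, so E_xy = 2.5·(42.5/246.199) ≈ 0.43.
E_xy > 0: the goods are substitutes.

0.43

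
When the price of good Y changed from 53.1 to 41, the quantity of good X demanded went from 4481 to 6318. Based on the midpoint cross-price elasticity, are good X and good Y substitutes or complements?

%ΔQ_x = (6318 − 4481)/[(4481+6318)/2] = 1837/5399.5 ≈ 0.3402.
%ΔP_y = (41 − 53.1)/[(53.1+41)/2] ≈ -0.2572.
E_xy = 0.3402/-0.2572 ≈ -1.323.
E_xy < 0, so the goods are complements.

complements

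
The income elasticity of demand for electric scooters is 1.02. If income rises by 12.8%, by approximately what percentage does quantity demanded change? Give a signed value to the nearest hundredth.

%ΔQ ≈ E × %ΔI = (1.02) × (12.8%) ≈ 13.06%.

13.06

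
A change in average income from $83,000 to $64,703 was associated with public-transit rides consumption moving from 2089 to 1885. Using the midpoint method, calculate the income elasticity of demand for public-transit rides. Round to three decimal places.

0.414

%ΔQ = (1885 − 2089)/[(2089+1885)/2] = -204/1987 ≈ -0.1027.
%ΔM = (64,703 − 83,000)/[(83,000+64,703)/2] = -18297/73851.5 ≈ -0.2478.
E_I = %ΔQ/%ΔM ≈ 0.414.
E_I ∈ (0,1): normal good (necessity).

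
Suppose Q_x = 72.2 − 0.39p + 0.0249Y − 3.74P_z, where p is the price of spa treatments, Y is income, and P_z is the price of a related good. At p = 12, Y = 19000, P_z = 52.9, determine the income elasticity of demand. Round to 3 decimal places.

Substituting, Q_x = 72.2 − 0.39(12) + 0.0249(19000) − 3.74(52.9) = 72.2 − 4.68 + 473.1 − 197.846 = 342.774.
∂Q_x/∂Y = +0.0249, so E_I = 0.0249·(19000/342.774) ≈ 1.380.
E_I > 1: normal good (luxury).

1.380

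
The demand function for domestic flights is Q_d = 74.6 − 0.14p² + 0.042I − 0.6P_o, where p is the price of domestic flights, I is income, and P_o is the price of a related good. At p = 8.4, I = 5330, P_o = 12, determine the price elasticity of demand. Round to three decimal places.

-0.070

First evaluate Q_d: 74.6 − 0.14(8.4)² + 0.042(5330) − 0.6(12) = 74.6 − 9.8784 + 223.86 − 7.2 = 281.3816.
∂Q_d/∂p = −2·0.14·p = -2.352, so E_p = -2.352·(8.4/281.3816) ≈ -0.070.
|E_p| < 1: demand is inelastic.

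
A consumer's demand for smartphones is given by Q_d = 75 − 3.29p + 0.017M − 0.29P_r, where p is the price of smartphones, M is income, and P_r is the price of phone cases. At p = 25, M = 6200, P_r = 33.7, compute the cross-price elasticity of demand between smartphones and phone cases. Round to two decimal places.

First evaluate Q_d: 75 − 3.29(25) + 0.017(6200) − 0.29(33.7) = 75 − 82.25 + 105.4 − 9.773 = 88.377.
∂Q_d/∂P_r = −0.29, so E_xy = -0.29·(33.7/88.377) ≈ -0.11.
E_xy < 0: the goods are complements.

-0.11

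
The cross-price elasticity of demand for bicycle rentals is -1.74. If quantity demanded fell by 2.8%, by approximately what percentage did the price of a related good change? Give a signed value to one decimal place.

1.6

%ΔQ ≈ E × %ΔP_y ⇒ %ΔP_y = %ΔQ / E = (-2.8%)/(-1.74) ≈ 1.6%.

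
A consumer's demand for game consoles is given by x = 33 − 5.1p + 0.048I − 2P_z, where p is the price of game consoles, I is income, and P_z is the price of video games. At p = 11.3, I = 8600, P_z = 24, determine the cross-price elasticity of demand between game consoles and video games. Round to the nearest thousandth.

At the given point, x = 33 − 5.1(11.3) + 0.048(8600) − 2(24) = 33 − 57.63 + 412.8 − 48 = 340.17.
∂x/∂P_z = −2, so E_xy = -2·(24/340.17) ≈ -0.141.
E_xy < 0: the goods are complements.

-0.141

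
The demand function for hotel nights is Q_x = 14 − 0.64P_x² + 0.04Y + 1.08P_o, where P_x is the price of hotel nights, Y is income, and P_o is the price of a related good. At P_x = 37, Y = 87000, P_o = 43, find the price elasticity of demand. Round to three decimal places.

-0.658

First evaluate Q_x: 14 − 0.64(37)² + 0.04(87000) + 1.08(43) = 14 − 876.16 + 3480 + 46.44 = 2664.28.
∂Q_x/∂P_x = −2·0.64·P_x = -47.36, so E_p = -47.36·(37/2664.28) ≈ -0.658.
|E_p| < 1: demand is inelastic.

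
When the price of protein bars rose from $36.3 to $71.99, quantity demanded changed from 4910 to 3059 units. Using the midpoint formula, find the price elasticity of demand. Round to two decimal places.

-0.70

%Δq = (3059 − 4910)/[(4910 + 3059)/2] = -1851/3984.5 ≈ -0.4646.
%Δp = (71.99 − 36.3)/[(36.3 + 71.99)/2] = 35.69/54.145 ≈ 0.6592.
Arc elasticity E = %Δq/%Δp ≈ -0.4646/0.6592 ≈ -0.70.
|E| < 1: demand is inelastic over this range.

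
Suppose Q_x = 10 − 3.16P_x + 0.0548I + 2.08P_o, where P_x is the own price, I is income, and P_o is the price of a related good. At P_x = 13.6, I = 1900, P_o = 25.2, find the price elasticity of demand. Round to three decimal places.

-0.348

At the given point, Q_x = 10 − 3.16(13.6) + 0.0548(1900) + 2.08(25.2) = 10 − 42.976 + 104.12 + 52.416 = 123.56.
∂Q_x/∂P_x = −3.16, so E_p = (−3.16)·(13.6/123.56) ≈ -0.348.
|E_p| < 1: demand is inelastic.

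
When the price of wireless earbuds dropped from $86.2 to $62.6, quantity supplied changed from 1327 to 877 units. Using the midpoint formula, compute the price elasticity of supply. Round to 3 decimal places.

1.287

%Δq = (877 − 1327)/[(1327 + 877)/2] = -450/1102 ≈ -0.4083.
%Δp = (62.6 − 86.2)/[(86.2 + 62.6)/2] = -23.6/74.4 ≈ -0.3172.
Arc elasticity E = %Δq/%Δp ≈ -0.4083/-0.3172 ≈ 1.287.
|E| > 1: supply is elastic over this range.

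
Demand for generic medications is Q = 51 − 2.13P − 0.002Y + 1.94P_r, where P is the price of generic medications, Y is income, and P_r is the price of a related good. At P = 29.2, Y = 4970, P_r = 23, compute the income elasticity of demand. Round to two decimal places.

Evaluating quantity at (P, Y, P_r) gives Q = 51 − 2.13(29.2) − 0.002(4970) + 1.94(23) = 51 − 62.196 − 9.94 + 44.62 = 23.484.
∂Q/∂Y = −0.002, so E_I = -0.002·(4970/23.484) ≈ -0.42.
E_I < 0: inferior good.

-0.42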